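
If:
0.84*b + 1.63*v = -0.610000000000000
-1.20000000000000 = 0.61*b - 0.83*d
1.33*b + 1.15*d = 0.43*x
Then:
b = 0.197684723606957*x - 0.764373546028581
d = 0.145286363132824*x + 0.884014622798272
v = 0.0196771648245448 - 0.101874336091929*x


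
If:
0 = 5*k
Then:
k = 0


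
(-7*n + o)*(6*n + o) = -42*n^2 - n*o + o^2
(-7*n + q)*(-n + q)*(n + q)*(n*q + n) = 7*n^4*q + 7*n^4 - n^3*q^2 - n^3*q - 7*n^2*q^3 - 7*n^2*q^2 + n*q^4 + n*q^3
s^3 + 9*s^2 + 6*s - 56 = (s - 2)*(s + 4)*(s + 7)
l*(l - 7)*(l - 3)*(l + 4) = l^4 - 6*l^3 - 19*l^2 + 84*l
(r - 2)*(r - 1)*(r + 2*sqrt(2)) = r^3 - 3*r^2 + 2*sqrt(2)*r^2 - 6*sqrt(2)*r + 2*r + 4*sqrt(2)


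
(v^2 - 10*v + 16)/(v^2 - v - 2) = (v - 8)/(v + 1)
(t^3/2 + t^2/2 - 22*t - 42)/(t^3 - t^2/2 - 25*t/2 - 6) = (-t^3 - t^2 + 44*t + 84)/(-2*t^3 + t^2 + 25*t + 12)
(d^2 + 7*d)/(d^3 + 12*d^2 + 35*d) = 1/(d + 5)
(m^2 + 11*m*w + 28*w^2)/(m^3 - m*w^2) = (m^2 + 11*m*w + 28*w^2)/(m*(m^2 - w^2))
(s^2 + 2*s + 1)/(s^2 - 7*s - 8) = (s + 1)/(s - 8)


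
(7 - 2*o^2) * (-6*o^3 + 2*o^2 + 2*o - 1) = 12*o^5 - 4*o^4 - 46*o^3 + 16*o^2 + 14*o - 7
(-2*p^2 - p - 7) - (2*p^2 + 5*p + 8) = -4*p^2 - 6*p - 15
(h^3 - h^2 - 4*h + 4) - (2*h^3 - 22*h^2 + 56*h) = -h^3 + 21*h^2 - 60*h + 4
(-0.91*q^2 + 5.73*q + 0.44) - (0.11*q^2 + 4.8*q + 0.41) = -1.02*q^2 + 0.930000000000001*q + 0.03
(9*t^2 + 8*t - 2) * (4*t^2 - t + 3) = 36*t^4 + 23*t^3 + 11*t^2 + 26*t - 6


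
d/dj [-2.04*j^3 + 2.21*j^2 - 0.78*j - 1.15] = -6.12*j^2 + 4.42*j - 0.78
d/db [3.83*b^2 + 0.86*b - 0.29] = 7.66*b + 0.86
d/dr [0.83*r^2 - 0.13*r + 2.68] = 1.66*r - 0.13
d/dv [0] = 0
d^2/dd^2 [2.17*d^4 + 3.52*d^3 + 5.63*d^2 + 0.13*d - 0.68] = 26.04*d^2 + 21.12*d + 11.26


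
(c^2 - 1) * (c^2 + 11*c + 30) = c^4 + 11*c^3 + 29*c^2 - 11*c - 30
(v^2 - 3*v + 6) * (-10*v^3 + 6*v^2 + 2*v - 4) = -10*v^5 + 36*v^4 - 76*v^3 + 26*v^2 + 24*v - 24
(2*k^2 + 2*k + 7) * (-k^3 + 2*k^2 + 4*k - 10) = -2*k^5 + 2*k^4 + 5*k^3 + 2*k^2 + 8*k - 70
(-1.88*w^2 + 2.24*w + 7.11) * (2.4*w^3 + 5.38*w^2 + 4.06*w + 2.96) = -4.512*w^5 - 4.7384*w^4 + 21.4824*w^3 + 41.7814*w^2 + 35.497*w + 21.0456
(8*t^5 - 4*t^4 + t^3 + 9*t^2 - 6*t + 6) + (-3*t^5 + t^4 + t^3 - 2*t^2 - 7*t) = 5*t^5 - 3*t^4 + 2*t^3 + 7*t^2 - 13*t + 6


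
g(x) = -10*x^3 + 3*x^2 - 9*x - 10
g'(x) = -30*x^2 + 6*x - 9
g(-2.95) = 299.38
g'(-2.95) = -287.78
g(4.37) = -826.57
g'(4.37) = -555.69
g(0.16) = -11.40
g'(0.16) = -8.81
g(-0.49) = -3.69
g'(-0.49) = -19.14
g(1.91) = -85.92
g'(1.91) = -106.98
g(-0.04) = -9.63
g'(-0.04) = -9.29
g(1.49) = -49.83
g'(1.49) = -66.66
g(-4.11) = 771.93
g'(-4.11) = -540.42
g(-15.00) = 34550.00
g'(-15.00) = -6849.00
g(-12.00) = 17810.00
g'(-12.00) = -4401.00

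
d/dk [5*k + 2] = 5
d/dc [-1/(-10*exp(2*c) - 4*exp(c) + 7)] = (-20*exp(c) - 4)*exp(c)/(10*exp(2*c) + 4*exp(c) - 7)^2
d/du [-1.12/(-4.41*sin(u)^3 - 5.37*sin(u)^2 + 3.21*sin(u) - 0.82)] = (-14.8176*sin(u)^2 - 12.0288*sin(u) + 3.5952)*cos(u)/(4.41*sin(u)^3 + 5.37*sin(u)^2 - 3.21*sin(u) + 0.82)^2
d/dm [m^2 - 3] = 2*m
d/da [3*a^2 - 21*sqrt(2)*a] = 6*a - 21*sqrt(2)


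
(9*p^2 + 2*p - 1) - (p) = 9*p^2 + p - 1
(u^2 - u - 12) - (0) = u^2 - u - 12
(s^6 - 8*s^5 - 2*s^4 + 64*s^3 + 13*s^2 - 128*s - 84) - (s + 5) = s^6 - 8*s^5 - 2*s^4 + 64*s^3 + 13*s^2 - 129*s - 89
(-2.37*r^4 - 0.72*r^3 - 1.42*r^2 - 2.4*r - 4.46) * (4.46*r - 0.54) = -10.5702*r^5 - 1.9314*r^4 - 5.9444*r^3 - 9.9372*r^2 - 18.5956*r + 2.4084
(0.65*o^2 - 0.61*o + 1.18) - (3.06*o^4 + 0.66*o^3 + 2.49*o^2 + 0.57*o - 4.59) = -3.06*o^4 - 0.66*o^3 - 1.84*o^2 - 1.18*o + 5.77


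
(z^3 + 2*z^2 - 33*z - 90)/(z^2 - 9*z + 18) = (z^2 + 8*z + 15)/(z - 3)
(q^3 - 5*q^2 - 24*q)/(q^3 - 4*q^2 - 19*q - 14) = q*(-q^2 + 5*q + 24)/(-q^3 + 4*q^2 + 19*q + 14)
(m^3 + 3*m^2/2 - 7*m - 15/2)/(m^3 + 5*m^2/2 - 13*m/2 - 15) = (m + 1)/(m + 2)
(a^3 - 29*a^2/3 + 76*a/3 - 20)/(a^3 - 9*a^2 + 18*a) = (3*a^2 - 11*a + 10)/(3*a*(a - 3))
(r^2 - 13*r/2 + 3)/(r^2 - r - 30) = (r - 1/2)/(r + 5)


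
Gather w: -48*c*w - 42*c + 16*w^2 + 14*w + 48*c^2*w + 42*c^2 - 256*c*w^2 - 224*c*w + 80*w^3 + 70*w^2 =42*c^2 - 42*c + 80*w^3 + w^2*(86 - 256*c) + w*(48*c^2 - 272*c + 14)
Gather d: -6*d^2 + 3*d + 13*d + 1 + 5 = -6*d^2 + 16*d + 6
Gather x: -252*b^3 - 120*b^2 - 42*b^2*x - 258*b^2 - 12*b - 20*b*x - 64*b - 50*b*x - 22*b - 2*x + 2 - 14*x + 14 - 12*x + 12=-252*b^3 - 378*b^2 - 98*b + x*(-42*b^2 - 70*b - 28) + 28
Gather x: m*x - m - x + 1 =-m + x*(m - 1) + 1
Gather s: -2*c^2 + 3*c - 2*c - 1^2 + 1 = -2*c^2 + c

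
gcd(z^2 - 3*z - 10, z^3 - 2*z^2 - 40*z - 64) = z + 2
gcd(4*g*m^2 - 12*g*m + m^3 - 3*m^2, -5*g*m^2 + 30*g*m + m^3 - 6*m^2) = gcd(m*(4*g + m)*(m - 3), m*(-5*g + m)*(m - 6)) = m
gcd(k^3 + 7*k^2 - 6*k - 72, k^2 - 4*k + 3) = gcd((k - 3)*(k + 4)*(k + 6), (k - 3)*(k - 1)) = k - 3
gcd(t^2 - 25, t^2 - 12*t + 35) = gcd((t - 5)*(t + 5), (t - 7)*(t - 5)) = t - 5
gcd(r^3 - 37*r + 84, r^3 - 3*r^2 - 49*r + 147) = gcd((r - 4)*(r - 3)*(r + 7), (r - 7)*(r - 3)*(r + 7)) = r^2 + 4*r - 21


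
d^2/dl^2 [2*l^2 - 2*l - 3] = 4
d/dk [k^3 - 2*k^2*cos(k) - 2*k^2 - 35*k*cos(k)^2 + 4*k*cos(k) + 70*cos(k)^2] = 2*k^2*sin(k) + 3*k^2 + 35*k*sin(2*k) - 4*sqrt(2)*k*sin(k + pi/4) - 4*k - 70*sin(2*k) + 4*cos(k) - 35*cos(2*k)/2 - 35/2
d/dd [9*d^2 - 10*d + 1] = 18*d - 10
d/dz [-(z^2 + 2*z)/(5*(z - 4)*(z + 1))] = (z^2 + 8*z/5 + 8/5)/(z^4 - 6*z^3 + z^2 + 24*z + 16)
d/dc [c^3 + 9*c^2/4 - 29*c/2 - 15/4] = 3*c^2 + 9*c/2 - 29/2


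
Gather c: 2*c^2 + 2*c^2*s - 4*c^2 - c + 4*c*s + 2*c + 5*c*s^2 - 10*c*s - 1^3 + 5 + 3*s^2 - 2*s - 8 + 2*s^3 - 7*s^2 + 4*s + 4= c^2*(2*s - 2) + c*(5*s^2 - 6*s + 1) + 2*s^3 - 4*s^2 + 2*s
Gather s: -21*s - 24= -21*s - 24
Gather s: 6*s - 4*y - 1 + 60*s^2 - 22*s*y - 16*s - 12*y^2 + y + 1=60*s^2 + s*(-22*y - 10) - 12*y^2 - 3*y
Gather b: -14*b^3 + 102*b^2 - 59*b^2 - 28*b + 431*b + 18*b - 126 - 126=-14*b^3 + 43*b^2 + 421*b - 252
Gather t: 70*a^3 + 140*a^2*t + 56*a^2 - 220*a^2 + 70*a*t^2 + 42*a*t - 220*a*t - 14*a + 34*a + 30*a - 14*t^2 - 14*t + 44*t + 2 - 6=70*a^3 - 164*a^2 + 50*a + t^2*(70*a - 14) + t*(140*a^2 - 178*a + 30) - 4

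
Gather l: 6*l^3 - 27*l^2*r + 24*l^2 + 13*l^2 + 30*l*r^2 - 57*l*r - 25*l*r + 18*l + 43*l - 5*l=6*l^3 + l^2*(37 - 27*r) + l*(30*r^2 - 82*r + 56)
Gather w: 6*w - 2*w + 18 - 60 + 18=4*w - 24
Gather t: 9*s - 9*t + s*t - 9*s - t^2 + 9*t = s*t - t^2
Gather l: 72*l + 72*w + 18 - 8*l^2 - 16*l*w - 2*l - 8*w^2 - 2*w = -8*l^2 + l*(70 - 16*w) - 8*w^2 + 70*w + 18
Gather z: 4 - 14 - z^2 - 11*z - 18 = -z^2 - 11*z - 28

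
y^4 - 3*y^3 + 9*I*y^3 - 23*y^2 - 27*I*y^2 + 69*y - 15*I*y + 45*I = (y - 3)*(y + I)*(y + 3*I)*(y + 5*I)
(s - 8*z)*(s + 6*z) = s^2 - 2*s*z - 48*z^2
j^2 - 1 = (j - 1)*(j + 1)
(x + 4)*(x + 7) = x^2 + 11*x + 28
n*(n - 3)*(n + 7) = n^3 + 4*n^2 - 21*n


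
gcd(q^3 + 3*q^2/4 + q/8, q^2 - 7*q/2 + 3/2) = 1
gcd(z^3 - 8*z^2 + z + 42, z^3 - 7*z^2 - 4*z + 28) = z^2 - 5*z - 14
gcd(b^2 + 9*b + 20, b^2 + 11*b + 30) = b + 5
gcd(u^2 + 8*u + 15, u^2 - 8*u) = 1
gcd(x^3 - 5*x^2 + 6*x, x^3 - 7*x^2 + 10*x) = x^2 - 2*x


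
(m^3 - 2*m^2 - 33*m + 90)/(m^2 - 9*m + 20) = (m^2 + 3*m - 18)/(m - 4)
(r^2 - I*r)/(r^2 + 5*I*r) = (r - I)/(r + 5*I)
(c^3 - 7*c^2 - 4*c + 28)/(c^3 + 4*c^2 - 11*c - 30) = (c^2 - 9*c + 14)/(c^2 + 2*c - 15)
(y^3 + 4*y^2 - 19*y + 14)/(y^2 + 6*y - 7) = y - 2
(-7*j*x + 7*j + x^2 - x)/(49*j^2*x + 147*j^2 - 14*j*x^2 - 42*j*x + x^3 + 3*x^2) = (x - 1)/(-7*j*x - 21*j + x^2 + 3*x)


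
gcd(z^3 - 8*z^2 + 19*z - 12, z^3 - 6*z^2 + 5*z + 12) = z^2 - 7*z + 12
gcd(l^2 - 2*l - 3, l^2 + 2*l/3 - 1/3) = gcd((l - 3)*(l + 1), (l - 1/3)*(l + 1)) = l + 1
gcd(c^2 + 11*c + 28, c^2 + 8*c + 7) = c + 7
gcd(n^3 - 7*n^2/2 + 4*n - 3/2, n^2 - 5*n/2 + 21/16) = 1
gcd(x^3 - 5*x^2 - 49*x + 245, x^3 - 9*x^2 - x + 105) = x^2 - 12*x + 35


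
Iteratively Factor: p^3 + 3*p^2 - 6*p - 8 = (p - 2)*(p^2 + 5*p + 4) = (p - 2)*(p + 4)*(p + 1)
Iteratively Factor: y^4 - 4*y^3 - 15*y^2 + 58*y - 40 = (y - 2)*(y^3 - 2*y^2 - 19*y + 20) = (y - 2)*(y - 1)*(y^2 - y - 20) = (y - 2)*(y - 1)*(y + 4)*(y - 5)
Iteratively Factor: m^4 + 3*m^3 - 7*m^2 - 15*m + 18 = (m - 1)*(m^3 + 4*m^2 - 3*m - 18) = (m - 1)*(m + 3)*(m^2 + m - 6) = (m - 1)*(m + 3)^2*(m - 2)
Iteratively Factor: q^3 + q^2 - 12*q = (q)*(q^2 + q - 12) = q*(q - 3)*(q + 4)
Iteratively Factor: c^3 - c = (c + 1)*(c^2 - c) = (c - 1)*(c + 1)*(c)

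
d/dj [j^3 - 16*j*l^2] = 3*j^2 - 16*l^2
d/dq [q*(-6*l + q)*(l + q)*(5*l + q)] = -30*l^3 - 62*l^2*q + 4*q^3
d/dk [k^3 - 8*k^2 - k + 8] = 3*k^2 - 16*k - 1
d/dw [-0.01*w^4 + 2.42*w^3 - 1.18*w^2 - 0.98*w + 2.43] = -0.04*w^3 + 7.26*w^2 - 2.36*w - 0.98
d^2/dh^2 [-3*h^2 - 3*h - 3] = -6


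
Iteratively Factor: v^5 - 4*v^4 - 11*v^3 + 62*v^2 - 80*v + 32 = (v - 2)*(v^4 - 2*v^3 - 15*v^2 + 32*v - 16) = (v - 2)*(v - 1)*(v^3 - v^2 - 16*v + 16) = (v - 4)*(v - 2)*(v - 1)*(v^2 + 3*v - 4) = (v - 4)*(v - 2)*(v - 1)^2*(v + 4)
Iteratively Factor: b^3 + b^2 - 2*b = (b - 1)*(b^2 + 2*b) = (b - 1)*(b + 2)*(b)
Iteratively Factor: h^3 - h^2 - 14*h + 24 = (h - 2)*(h^2 + h - 12) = (h - 2)*(h + 4)*(h - 3)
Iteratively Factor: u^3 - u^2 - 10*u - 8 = (u + 1)*(u^2 - 2*u - 8) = (u + 1)*(u + 2)*(u - 4)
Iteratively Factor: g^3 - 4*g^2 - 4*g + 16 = (g - 4)*(g^2 - 4) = (g - 4)*(g + 2)*(g - 2)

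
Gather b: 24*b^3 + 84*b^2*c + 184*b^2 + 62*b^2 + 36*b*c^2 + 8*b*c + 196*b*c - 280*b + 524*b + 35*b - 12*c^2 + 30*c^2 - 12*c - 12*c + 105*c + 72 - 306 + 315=24*b^3 + b^2*(84*c + 246) + b*(36*c^2 + 204*c + 279) + 18*c^2 + 81*c + 81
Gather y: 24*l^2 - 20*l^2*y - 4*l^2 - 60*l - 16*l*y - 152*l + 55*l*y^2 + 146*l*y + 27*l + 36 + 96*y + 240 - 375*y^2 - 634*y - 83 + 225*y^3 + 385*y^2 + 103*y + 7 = 20*l^2 - 185*l + 225*y^3 + y^2*(55*l + 10) + y*(-20*l^2 + 130*l - 435) + 200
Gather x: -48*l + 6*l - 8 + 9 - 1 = -42*l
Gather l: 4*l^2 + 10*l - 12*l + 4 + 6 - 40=4*l^2 - 2*l - 30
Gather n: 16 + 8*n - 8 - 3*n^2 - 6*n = -3*n^2 + 2*n + 8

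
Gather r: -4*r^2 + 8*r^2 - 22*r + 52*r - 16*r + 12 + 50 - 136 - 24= 4*r^2 + 14*r - 98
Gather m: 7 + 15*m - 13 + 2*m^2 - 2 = 2*m^2 + 15*m - 8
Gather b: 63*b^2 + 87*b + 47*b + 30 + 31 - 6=63*b^2 + 134*b + 55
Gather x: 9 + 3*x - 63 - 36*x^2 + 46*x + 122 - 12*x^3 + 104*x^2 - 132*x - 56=-12*x^3 + 68*x^2 - 83*x + 12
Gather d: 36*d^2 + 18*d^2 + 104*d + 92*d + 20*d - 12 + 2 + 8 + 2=54*d^2 + 216*d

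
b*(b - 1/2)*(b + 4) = b^3 + 7*b^2/2 - 2*b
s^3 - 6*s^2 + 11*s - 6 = (s - 3)*(s - 2)*(s - 1)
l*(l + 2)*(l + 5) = l^3 + 7*l^2 + 10*l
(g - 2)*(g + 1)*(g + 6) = g^3 + 5*g^2 - 8*g - 12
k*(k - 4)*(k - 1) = k^3 - 5*k^2 + 4*k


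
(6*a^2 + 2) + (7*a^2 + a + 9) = 13*a^2 + a + 11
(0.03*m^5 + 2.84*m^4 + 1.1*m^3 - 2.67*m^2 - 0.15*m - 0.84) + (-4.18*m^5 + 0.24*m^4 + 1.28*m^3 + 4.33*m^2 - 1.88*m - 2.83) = -4.15*m^5 + 3.08*m^4 + 2.38*m^3 + 1.66*m^2 - 2.03*m - 3.67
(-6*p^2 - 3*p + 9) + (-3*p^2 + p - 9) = -9*p^2 - 2*p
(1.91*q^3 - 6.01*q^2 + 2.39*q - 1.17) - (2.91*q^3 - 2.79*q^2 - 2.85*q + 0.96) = -1.0*q^3 - 3.22*q^2 + 5.24*q - 2.13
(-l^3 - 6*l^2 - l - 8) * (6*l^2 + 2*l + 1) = -6*l^5 - 38*l^4 - 19*l^3 - 56*l^2 - 17*l - 8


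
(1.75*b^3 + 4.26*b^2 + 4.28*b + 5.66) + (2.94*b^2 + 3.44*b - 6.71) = 1.75*b^3 + 7.2*b^2 + 7.72*b - 1.05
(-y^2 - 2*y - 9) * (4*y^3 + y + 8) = -4*y^5 - 8*y^4 - 37*y^3 - 10*y^2 - 25*y - 72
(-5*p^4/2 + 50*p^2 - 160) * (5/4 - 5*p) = 25*p^5/2 - 25*p^4/8 - 250*p^3 + 125*p^2/2 + 800*p - 200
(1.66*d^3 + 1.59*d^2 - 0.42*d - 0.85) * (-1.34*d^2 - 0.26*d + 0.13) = -2.2244*d^5 - 2.5622*d^4 + 0.3652*d^3 + 1.4549*d^2 + 0.1664*d - 0.1105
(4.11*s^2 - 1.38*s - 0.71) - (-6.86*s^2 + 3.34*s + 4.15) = 10.97*s^2 - 4.72*s - 4.86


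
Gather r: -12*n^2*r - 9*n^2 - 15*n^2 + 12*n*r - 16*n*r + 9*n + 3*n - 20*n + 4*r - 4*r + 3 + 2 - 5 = -24*n^2 - 8*n + r*(-12*n^2 - 4*n)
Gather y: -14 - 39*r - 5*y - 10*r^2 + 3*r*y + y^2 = -10*r^2 - 39*r + y^2 + y*(3*r - 5) - 14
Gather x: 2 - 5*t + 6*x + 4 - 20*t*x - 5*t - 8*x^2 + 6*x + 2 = -10*t - 8*x^2 + x*(12 - 20*t) + 8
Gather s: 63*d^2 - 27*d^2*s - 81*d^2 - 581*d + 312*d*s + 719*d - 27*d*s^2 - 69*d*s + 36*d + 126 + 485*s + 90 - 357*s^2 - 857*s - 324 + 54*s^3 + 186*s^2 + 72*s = -18*d^2 + 174*d + 54*s^3 + s^2*(-27*d - 171) + s*(-27*d^2 + 243*d - 300) - 108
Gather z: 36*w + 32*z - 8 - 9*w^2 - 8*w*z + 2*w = -9*w^2 + 38*w + z*(32 - 8*w) - 8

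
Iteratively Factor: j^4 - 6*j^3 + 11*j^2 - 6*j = (j - 3)*(j^3 - 3*j^2 + 2*j) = j*(j - 3)*(j^2 - 3*j + 2) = j*(j - 3)*(j - 2)*(j - 1)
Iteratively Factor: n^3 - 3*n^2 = (n)*(n^2 - 3*n) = n^2*(n - 3)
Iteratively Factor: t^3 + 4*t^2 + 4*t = (t + 2)*(t^2 + 2*t) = (t + 2)^2*(t)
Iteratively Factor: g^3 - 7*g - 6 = (g - 3)*(g^2 + 3*g + 2) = (g - 3)*(g + 2)*(g + 1)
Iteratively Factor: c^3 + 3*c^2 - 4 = (c + 2)*(c^2 + c - 2) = (c + 2)^2*(c - 1)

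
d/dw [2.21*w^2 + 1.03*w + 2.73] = 4.42*w + 1.03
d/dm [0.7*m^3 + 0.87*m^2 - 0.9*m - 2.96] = 2.1*m^2 + 1.74*m - 0.9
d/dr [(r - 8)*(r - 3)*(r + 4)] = 3*r^2 - 14*r - 20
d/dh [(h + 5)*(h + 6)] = 2*h + 11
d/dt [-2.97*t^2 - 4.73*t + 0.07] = -5.94*t - 4.73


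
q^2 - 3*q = q*(q - 3)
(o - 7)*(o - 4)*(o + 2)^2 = o^4 - 7*o^3 - 12*o^2 + 68*o + 112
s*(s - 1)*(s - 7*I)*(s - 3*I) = s^4 - s^3 - 10*I*s^3 - 21*s^2 + 10*I*s^2 + 21*s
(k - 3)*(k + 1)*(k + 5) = k^3 + 3*k^2 - 13*k - 15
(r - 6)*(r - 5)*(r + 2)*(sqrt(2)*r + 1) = sqrt(2)*r^4 - 9*sqrt(2)*r^3 + r^3 - 9*r^2 + 8*sqrt(2)*r^2 + 8*r + 60*sqrt(2)*r + 60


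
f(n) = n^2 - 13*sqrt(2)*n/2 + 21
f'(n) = 2*n - 13*sqrt(2)/2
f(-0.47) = 25.54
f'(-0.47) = -10.13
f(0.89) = 13.61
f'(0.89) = -7.41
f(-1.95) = 42.73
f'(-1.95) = -13.09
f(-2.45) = 49.52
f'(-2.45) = -14.09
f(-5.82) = 108.37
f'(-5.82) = -20.83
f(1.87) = 7.31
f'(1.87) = -5.45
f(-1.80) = 40.79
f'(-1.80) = -12.79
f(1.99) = 6.67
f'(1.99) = -5.21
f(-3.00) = 57.58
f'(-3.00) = -15.19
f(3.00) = 2.42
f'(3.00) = -3.19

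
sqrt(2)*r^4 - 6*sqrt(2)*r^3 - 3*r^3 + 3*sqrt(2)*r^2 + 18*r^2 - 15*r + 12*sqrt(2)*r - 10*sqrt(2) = (r - 5)*(r - 1)*(r - 2*sqrt(2))*(sqrt(2)*r + 1)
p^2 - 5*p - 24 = (p - 8)*(p + 3)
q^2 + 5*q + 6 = (q + 2)*(q + 3)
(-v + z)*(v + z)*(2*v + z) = -2*v^3 - v^2*z + 2*v*z^2 + z^3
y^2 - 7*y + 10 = (y - 5)*(y - 2)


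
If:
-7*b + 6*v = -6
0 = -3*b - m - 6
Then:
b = 6*v/7 + 6/7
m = -18*v/7 - 60/7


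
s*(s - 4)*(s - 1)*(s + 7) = s^4 + 2*s^3 - 31*s^2 + 28*s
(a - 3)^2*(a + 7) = a^3 + a^2 - 33*a + 63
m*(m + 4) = m^2 + 4*m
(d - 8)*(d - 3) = d^2 - 11*d + 24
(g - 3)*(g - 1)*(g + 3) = g^3 - g^2 - 9*g + 9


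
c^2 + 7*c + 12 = (c + 3)*(c + 4)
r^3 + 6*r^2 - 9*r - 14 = (r - 2)*(r + 1)*(r + 7)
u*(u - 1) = u^2 - u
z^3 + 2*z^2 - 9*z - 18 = (z - 3)*(z + 2)*(z + 3)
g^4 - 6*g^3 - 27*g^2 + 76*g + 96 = (g - 8)*(g - 3)*(g + 1)*(g + 4)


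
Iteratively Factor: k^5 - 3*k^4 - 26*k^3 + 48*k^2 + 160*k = (k - 4)*(k^4 + k^3 - 22*k^2 - 40*k) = (k - 5)*(k - 4)*(k^3 + 6*k^2 + 8*k) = (k - 5)*(k - 4)*(k + 4)*(k^2 + 2*k) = k*(k - 5)*(k - 4)*(k + 4)*(k + 2)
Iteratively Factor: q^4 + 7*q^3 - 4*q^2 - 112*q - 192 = (q - 4)*(q^3 + 11*q^2 + 40*q + 48) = (q - 4)*(q + 3)*(q^2 + 8*q + 16) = (q - 4)*(q + 3)*(q + 4)*(q + 4)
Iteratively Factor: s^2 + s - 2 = (s - 1)*(s + 2)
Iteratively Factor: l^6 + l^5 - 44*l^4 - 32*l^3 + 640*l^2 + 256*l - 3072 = (l - 4)*(l^5 + 5*l^4 - 24*l^3 - 128*l^2 + 128*l + 768) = (l - 4)*(l + 4)*(l^4 + l^3 - 28*l^2 - 16*l + 192) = (l - 4)*(l + 4)^2*(l^3 - 3*l^2 - 16*l + 48) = (l - 4)^2*(l + 4)^2*(l^2 + l - 12) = (l - 4)^2*(l - 3)*(l + 4)^2*(l + 4)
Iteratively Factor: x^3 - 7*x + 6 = (x + 3)*(x^2 - 3*x + 2) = (x - 1)*(x + 3)*(x - 2)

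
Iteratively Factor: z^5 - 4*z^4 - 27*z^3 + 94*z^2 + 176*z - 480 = (z + 4)*(z^4 - 8*z^3 + 5*z^2 + 74*z - 120) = (z - 2)*(z + 4)*(z^3 - 6*z^2 - 7*z + 60) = (z - 5)*(z - 2)*(z + 4)*(z^2 - z - 12) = (z - 5)*(z - 4)*(z - 2)*(z + 4)*(z + 3)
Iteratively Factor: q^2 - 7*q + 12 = (q - 4)*(q - 3)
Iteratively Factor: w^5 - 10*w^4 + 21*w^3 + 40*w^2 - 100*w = (w)*(w^4 - 10*w^3 + 21*w^2 + 40*w - 100) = w*(w - 2)*(w^3 - 8*w^2 + 5*w + 50) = w*(w - 5)*(w - 2)*(w^2 - 3*w - 10) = w*(w - 5)*(w - 2)*(w + 2)*(w - 5)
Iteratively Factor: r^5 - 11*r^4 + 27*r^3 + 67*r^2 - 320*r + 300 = (r - 2)*(r^4 - 9*r^3 + 9*r^2 + 85*r - 150) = (r - 5)*(r - 2)*(r^3 - 4*r^2 - 11*r + 30) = (r - 5)*(r - 2)^2*(r^2 - 2*r - 15) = (r - 5)*(r - 2)^2*(r + 3)*(r - 5)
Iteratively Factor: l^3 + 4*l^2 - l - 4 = (l - 1)*(l^2 + 5*l + 4) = (l - 1)*(l + 4)*(l + 1)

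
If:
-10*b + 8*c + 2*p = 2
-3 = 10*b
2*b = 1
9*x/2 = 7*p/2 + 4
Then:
No Solution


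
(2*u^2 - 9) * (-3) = 27 - 6*u^2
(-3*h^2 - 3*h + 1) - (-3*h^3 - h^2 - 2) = 3*h^3 - 2*h^2 - 3*h + 3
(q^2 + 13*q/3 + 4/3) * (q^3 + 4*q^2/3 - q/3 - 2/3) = q^5 + 17*q^4/3 + 61*q^3/9 - q^2/3 - 10*q/3 - 8/9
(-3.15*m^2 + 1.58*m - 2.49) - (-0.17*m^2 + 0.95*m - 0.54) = -2.98*m^2 + 0.63*m - 1.95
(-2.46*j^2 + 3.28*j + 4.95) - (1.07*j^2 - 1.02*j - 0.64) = -3.53*j^2 + 4.3*j + 5.59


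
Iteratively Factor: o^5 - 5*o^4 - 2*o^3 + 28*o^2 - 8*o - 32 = (o - 2)*(o^4 - 3*o^3 - 8*o^2 + 12*o + 16) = (o - 2)^2*(o^3 - o^2 - 10*o - 8) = (o - 2)^2*(o + 2)*(o^2 - 3*o - 4) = (o - 4)*(o - 2)^2*(o + 2)*(o + 1)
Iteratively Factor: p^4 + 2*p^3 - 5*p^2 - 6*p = (p + 3)*(p^3 - p^2 - 2*p) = (p - 2)*(p + 3)*(p^2 + p) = (p - 2)*(p + 1)*(p + 3)*(p)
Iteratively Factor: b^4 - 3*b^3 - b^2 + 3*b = (b - 1)*(b^3 - 2*b^2 - 3*b) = b*(b - 1)*(b^2 - 2*b - 3) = b*(b - 1)*(b + 1)*(b - 3)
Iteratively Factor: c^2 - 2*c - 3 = (c - 3)*(c + 1)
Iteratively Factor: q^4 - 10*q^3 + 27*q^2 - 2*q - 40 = (q - 2)*(q^3 - 8*q^2 + 11*q + 20) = (q - 2)*(q + 1)*(q^2 - 9*q + 20) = (q - 5)*(q - 2)*(q + 1)*(q - 4)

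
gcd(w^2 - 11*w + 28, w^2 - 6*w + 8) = w - 4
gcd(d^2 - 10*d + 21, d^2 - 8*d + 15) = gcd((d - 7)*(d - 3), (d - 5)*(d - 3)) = d - 3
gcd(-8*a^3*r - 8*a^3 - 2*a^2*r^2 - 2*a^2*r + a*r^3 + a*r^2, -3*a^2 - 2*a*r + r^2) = 1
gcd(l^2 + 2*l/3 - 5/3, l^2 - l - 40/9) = l + 5/3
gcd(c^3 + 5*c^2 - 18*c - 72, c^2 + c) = 1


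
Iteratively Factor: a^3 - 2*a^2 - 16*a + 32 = (a + 4)*(a^2 - 6*a + 8) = (a - 4)*(a + 4)*(a - 2)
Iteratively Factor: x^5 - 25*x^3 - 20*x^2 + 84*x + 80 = (x + 1)*(x^4 - x^3 - 24*x^2 + 4*x + 80) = (x - 2)*(x + 1)*(x^3 + x^2 - 22*x - 40) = (x - 2)*(x + 1)*(x + 2)*(x^2 - x - 20) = (x - 2)*(x + 1)*(x + 2)*(x + 4)*(x - 5)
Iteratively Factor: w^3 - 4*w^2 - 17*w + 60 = (w - 5)*(w^2 + w - 12) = (w - 5)*(w + 4)*(w - 3)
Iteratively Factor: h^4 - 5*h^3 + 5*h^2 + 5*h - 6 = (h - 3)*(h^3 - 2*h^2 - h + 2) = (h - 3)*(h + 1)*(h^2 - 3*h + 2) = (h - 3)*(h - 1)*(h + 1)*(h - 2)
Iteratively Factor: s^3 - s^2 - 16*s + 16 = (s + 4)*(s^2 - 5*s + 4) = (s - 1)*(s + 4)*(s - 4)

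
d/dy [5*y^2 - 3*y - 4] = 10*y - 3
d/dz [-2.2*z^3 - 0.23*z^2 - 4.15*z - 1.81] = -6.6*z^2 - 0.46*z - 4.15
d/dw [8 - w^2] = -2*w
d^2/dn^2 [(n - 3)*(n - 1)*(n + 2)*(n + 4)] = 12*n^2 + 12*n - 26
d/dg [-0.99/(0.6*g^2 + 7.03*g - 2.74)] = (1.188*g + 6.9597)/(0.6*g^2 + 7.03*g - 2.74)^2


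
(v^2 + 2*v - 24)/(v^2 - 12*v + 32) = (v + 6)/(v - 8)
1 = 1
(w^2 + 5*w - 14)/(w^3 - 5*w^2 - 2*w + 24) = (w^2 + 5*w - 14)/(w^3 - 5*w^2 - 2*w + 24)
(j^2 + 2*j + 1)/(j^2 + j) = (j + 1)/j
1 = 1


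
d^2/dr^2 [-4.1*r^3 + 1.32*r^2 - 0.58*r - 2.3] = 2.64 - 24.6*r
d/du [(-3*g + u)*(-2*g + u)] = -5*g + 2*u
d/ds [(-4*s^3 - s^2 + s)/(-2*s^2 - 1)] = (8*s^4 + 14*s^2 + 2*s - 1)/(4*s^4 + 4*s^2 + 1)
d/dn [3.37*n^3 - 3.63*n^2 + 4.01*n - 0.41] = 10.11*n^2 - 7.26*n + 4.01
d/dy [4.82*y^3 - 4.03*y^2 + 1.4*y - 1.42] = 14.46*y^2 - 8.06*y + 1.4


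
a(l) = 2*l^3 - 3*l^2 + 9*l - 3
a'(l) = 6*l^2 - 6*l + 9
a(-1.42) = -27.56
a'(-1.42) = 29.62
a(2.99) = 50.55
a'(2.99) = 44.70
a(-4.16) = -236.34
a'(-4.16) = 137.79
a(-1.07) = -18.51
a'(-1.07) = 22.29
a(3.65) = 87.14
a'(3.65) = 67.04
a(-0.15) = -4.42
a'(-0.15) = 10.04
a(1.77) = 14.62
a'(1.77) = 17.18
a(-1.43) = -27.85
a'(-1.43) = 29.85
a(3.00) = 51.00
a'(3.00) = 45.00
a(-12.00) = -3999.00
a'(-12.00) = 945.00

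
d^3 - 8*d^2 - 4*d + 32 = (d - 8)*(d - 2)*(d + 2)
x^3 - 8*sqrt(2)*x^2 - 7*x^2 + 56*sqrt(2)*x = x*(x - 7)*(x - 8*sqrt(2))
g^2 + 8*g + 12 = (g + 2)*(g + 6)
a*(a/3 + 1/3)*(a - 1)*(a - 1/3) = a^4/3 - a^3/9 - a^2/3 + a/9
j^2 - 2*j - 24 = (j - 6)*(j + 4)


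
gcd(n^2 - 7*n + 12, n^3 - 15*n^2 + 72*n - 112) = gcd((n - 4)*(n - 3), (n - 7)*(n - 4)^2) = n - 4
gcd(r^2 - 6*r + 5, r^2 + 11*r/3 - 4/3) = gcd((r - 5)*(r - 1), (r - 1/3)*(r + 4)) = 1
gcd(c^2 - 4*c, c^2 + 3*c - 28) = c - 4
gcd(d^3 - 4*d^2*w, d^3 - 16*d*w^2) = -d^2 + 4*d*w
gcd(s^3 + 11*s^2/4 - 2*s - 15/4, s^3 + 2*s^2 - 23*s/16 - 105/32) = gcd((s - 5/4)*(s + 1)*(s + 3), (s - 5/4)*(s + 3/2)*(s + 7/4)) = s - 5/4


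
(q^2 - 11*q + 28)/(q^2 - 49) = (q - 4)/(q + 7)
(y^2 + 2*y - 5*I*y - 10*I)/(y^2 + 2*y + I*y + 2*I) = (y - 5*I)/(y + I)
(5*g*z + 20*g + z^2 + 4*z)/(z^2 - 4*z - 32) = (5*g + z)/(z - 8)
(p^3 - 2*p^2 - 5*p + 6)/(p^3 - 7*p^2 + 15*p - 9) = (p + 2)/(p - 3)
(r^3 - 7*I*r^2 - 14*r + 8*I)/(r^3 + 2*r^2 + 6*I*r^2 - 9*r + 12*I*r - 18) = (r^3 - 7*I*r^2 - 14*r + 8*I)/(r^3 + r^2*(2 + 6*I) + r*(-9 + 12*I) - 18)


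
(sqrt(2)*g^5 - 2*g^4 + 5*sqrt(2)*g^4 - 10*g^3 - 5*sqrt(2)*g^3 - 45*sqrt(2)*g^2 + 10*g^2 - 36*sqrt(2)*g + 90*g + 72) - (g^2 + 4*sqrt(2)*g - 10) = sqrt(2)*g^5 - 2*g^4 + 5*sqrt(2)*g^4 - 10*g^3 - 5*sqrt(2)*g^3 - 45*sqrt(2)*g^2 + 9*g^2 - 40*sqrt(2)*g + 90*g + 82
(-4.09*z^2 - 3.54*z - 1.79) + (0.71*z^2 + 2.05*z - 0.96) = -3.38*z^2 - 1.49*z - 2.75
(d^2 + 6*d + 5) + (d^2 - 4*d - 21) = 2*d^2 + 2*d - 16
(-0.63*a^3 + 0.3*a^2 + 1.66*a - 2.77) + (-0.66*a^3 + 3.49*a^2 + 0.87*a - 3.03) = -1.29*a^3 + 3.79*a^2 + 2.53*a - 5.8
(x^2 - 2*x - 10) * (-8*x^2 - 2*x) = -8*x^4 + 14*x^3 + 84*x^2 + 20*x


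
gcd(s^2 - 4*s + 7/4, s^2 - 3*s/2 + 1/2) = s - 1/2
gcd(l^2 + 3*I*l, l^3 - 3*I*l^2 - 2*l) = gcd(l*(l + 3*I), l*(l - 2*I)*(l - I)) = l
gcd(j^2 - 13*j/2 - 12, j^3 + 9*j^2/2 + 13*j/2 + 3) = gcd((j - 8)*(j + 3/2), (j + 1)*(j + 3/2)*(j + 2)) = j + 3/2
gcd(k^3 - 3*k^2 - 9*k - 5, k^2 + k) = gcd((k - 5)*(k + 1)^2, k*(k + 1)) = k + 1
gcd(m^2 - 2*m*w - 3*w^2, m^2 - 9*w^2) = -m + 3*w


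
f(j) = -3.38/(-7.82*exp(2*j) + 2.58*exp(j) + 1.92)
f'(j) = -3.38*(15.64*exp(2*j) - 2.58*exp(j))/(-7.82*exp(2*j) + 2.58*exp(j) + 1.92)^2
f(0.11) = 0.68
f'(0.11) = -2.30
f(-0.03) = 1.15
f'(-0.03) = -4.78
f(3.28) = 0.00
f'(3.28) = -0.00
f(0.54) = 0.20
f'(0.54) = -0.51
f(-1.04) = -1.82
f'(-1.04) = -1.02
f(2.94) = 0.00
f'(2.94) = -0.00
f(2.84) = 0.00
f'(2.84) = -0.00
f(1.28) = 0.04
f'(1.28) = -0.08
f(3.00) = 0.00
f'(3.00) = 0.00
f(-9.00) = -1.76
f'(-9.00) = 0.00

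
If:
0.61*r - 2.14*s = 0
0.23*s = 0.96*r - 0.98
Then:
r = 1.10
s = 0.31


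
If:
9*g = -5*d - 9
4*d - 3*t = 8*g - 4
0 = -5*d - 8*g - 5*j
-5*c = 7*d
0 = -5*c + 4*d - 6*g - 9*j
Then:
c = -441/575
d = 63/115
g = -30/23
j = 177/115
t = 1912/345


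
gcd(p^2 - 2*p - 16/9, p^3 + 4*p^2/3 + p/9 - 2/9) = p + 2/3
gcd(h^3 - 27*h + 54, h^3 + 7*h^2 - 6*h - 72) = h^2 + 3*h - 18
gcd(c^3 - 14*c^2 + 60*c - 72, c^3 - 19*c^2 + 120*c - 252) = c^2 - 12*c + 36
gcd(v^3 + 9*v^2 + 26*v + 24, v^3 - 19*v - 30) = v^2 + 5*v + 6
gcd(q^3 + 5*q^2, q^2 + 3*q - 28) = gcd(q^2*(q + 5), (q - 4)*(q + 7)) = 1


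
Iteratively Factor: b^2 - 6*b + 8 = (b - 2)*(b - 4)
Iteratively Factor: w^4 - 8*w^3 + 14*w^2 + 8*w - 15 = (w - 1)*(w^3 - 7*w^2 + 7*w + 15) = (w - 3)*(w - 1)*(w^2 - 4*w - 5) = (w - 3)*(w - 1)*(w + 1)*(w - 5)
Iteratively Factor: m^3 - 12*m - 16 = (m + 2)*(m^2 - 2*m - 8) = (m - 4)*(m + 2)*(m + 2)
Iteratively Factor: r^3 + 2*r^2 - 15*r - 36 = (r + 3)*(r^2 - r - 12) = (r - 4)*(r + 3)*(r + 3)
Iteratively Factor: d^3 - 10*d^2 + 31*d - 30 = (d - 5)*(d^2 - 5*d + 6) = (d - 5)*(d - 3)*(d - 2)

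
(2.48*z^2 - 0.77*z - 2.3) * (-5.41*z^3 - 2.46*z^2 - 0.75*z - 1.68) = -13.4168*z^5 - 1.9351*z^4 + 12.4772*z^3 + 2.0691*z^2 + 3.0186*z + 3.864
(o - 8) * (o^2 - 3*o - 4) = o^3 - 11*o^2 + 20*o + 32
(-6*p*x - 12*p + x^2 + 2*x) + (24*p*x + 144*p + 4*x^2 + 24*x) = 18*p*x + 132*p + 5*x^2 + 26*x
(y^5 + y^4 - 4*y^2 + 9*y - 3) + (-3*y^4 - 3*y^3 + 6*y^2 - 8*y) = y^5 - 2*y^4 - 3*y^3 + 2*y^2 + y - 3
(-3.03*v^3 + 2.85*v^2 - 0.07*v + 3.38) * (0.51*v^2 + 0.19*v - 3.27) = -1.5453*v^5 + 0.8778*v^4 + 10.4139*v^3 - 7.609*v^2 + 0.8711*v - 11.0526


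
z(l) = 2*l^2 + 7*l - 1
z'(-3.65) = -7.60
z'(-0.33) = 5.68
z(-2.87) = -4.62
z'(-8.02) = -25.08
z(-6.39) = 35.93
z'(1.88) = 14.52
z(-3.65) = 0.09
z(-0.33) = -3.09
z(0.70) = 4.88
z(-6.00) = 29.00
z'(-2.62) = -3.48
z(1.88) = 19.23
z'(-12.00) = -41.00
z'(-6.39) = -18.56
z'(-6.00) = -17.00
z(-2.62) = -5.61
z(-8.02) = 71.50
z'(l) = 4*l + 7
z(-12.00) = 203.00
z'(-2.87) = -4.48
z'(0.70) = 9.80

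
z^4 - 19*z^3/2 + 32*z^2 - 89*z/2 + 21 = (z - 7/2)*(z - 3)*(z - 2)*(z - 1)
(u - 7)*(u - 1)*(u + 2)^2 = u^4 - 4*u^3 - 21*u^2 - 4*u + 28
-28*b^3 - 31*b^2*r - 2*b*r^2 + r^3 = (-7*b + r)*(b + r)*(4*b + r)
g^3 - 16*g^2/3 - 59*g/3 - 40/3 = (g - 8)*(g + 1)*(g + 5/3)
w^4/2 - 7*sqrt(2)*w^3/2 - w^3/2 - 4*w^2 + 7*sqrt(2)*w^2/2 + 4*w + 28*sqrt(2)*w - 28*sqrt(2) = (w/2 + sqrt(2))*(w - 1)*(w - 7*sqrt(2))*(w - 2*sqrt(2))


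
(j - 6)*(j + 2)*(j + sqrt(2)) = j^3 - 4*j^2 + sqrt(2)*j^2 - 12*j - 4*sqrt(2)*j - 12*sqrt(2)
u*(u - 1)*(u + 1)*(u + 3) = u^4 + 3*u^3 - u^2 - 3*u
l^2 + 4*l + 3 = (l + 1)*(l + 3)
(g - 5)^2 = g^2 - 10*g + 25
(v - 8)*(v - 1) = v^2 - 9*v + 8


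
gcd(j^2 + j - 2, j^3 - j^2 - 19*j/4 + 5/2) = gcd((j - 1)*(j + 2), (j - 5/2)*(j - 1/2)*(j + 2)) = j + 2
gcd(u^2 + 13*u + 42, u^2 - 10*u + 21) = 1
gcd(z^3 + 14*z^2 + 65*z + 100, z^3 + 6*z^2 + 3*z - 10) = z + 5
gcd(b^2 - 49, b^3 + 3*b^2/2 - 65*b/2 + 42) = b + 7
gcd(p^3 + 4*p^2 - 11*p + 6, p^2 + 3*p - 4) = p - 1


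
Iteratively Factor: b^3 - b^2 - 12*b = (b)*(b^2 - b - 12) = b*(b - 4)*(b + 3)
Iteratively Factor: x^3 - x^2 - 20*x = (x)*(x^2 - x - 20) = x*(x - 5)*(x + 4)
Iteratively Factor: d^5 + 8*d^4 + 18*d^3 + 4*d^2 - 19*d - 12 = (d + 3)*(d^4 + 5*d^3 + 3*d^2 - 5*d - 4) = (d + 1)*(d + 3)*(d^3 + 4*d^2 - d - 4) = (d - 1)*(d + 1)*(d + 3)*(d^2 + 5*d + 4) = (d - 1)*(d + 1)*(d + 3)*(d + 4)*(d + 1)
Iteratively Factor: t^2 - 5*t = (t)*(t - 5)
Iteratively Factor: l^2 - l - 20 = (l + 4)*(l - 5)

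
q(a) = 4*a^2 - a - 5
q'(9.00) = 71.00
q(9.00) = 310.00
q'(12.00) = 95.00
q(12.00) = 559.00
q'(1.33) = 9.64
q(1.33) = 0.75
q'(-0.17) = -2.36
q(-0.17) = -4.71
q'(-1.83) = -15.64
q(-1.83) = 10.23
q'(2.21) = 16.68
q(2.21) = 12.33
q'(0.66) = 4.28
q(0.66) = -3.92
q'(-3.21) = -26.68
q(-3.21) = 39.43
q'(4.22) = 32.76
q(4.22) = 62.01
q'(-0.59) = -5.72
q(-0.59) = -3.02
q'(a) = 8*a - 1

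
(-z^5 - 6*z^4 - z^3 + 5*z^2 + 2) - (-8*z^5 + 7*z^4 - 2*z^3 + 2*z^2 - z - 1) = 7*z^5 - 13*z^4 + z^3 + 3*z^2 + z + 3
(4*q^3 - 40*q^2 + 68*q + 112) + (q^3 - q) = 5*q^3 - 40*q^2 + 67*q + 112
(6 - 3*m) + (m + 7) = 13 - 2*m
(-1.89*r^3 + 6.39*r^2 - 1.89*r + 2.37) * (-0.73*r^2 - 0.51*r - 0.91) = 1.3797*r^5 - 3.7008*r^4 - 0.1593*r^3 - 6.5811*r^2 + 0.5112*r - 2.1567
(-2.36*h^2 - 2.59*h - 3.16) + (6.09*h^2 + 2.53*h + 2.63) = 3.73*h^2 - 0.0600000000000001*h - 0.53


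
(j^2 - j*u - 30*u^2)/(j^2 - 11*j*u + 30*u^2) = (-j - 5*u)/(-j + 5*u)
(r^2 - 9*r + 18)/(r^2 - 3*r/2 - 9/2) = 2*(r - 6)/(2*r + 3)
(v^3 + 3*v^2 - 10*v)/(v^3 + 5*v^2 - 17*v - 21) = v*(v^2 + 3*v - 10)/(v^3 + 5*v^2 - 17*v - 21)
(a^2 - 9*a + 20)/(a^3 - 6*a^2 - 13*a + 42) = (a^2 - 9*a + 20)/(a^3 - 6*a^2 - 13*a + 42)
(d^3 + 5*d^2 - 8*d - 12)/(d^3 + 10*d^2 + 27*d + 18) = (d - 2)/(d + 3)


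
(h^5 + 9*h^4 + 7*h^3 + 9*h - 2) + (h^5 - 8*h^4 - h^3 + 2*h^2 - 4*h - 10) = 2*h^5 + h^4 + 6*h^3 + 2*h^2 + 5*h - 12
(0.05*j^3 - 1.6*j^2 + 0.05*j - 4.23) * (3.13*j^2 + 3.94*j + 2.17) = 0.1565*j^5 - 4.811*j^4 - 6.039*j^3 - 16.5149*j^2 - 16.5577*j - 9.1791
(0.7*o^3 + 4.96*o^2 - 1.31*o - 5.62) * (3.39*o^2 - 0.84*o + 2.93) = 2.373*o^5 + 16.2264*o^4 - 6.5563*o^3 - 3.4186*o^2 + 0.882499999999999*o - 16.4666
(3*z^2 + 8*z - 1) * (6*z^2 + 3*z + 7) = 18*z^4 + 57*z^3 + 39*z^2 + 53*z - 7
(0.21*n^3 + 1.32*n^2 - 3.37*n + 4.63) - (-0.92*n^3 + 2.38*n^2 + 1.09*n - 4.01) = 1.13*n^3 - 1.06*n^2 - 4.46*n + 8.64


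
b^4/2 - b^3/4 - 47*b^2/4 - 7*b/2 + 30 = (b/2 + 1)*(b - 5)*(b - 3/2)*(b + 4)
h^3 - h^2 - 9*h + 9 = (h - 3)*(h - 1)*(h + 3)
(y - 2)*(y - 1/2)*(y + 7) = y^3 + 9*y^2/2 - 33*y/2 + 7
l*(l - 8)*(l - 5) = l^3 - 13*l^2 + 40*l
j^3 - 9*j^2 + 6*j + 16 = (j - 8)*(j - 2)*(j + 1)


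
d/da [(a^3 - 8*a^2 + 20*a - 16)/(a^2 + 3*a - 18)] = (a^4 + 6*a^3 - 98*a^2 + 320*a - 312)/(a^4 + 6*a^3 - 27*a^2 - 108*a + 324)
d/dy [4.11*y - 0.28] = 4.11000000000000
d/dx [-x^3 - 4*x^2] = x*(-3*x - 8)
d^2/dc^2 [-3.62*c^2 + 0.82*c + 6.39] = -7.24000000000000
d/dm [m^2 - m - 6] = 2*m - 1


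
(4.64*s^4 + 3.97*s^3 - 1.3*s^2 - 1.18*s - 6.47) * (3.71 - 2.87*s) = -13.3168*s^5 + 5.8205*s^4 + 18.4597*s^3 - 1.4364*s^2 + 14.1911*s - 24.0037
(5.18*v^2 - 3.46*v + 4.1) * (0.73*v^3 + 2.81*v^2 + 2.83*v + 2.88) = 3.7814*v^5 + 12.03*v^4 + 7.9298*v^3 + 16.6476*v^2 + 1.6382*v + 11.808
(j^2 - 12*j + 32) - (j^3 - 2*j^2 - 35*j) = -j^3 + 3*j^2 + 23*j + 32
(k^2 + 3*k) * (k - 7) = k^3 - 4*k^2 - 21*k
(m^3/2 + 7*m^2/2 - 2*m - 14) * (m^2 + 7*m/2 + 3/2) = m^5/2 + 21*m^4/4 + 11*m^3 - 63*m^2/4 - 52*m - 21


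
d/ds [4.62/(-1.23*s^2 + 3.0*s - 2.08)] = (11.3652*s - 13.86)/(1.23*s^2 - 3.0*s + 2.08)^2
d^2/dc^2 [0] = 0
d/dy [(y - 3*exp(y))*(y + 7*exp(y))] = 4*y*exp(y) + 2*y - 42*exp(2*y) + 4*exp(y)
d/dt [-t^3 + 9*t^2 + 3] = 3*t*(6 - t)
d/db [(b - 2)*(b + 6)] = 2*b + 4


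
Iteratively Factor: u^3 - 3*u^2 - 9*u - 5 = (u + 1)*(u^2 - 4*u - 5) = (u - 5)*(u + 1)*(u + 1)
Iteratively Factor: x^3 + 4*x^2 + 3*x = (x + 3)*(x^2 + x) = (x + 1)*(x + 3)*(x)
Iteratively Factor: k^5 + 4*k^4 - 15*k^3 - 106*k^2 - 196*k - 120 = (k + 2)*(k^4 + 2*k^3 - 19*k^2 - 68*k - 60) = (k + 2)^2*(k^3 - 19*k - 30) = (k + 2)^3*(k^2 - 2*k - 15) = (k - 5)*(k + 2)^3*(k + 3)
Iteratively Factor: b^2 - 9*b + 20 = (b - 5)*(b - 4)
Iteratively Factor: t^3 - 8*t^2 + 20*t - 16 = (t - 2)*(t^2 - 6*t + 8) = (t - 4)*(t - 2)*(t - 2)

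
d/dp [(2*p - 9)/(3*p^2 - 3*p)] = (-2*p^2 + 18*p - 9)/(3*p^2*(p^2 - 2*p + 1))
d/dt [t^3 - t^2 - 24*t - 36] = 3*t^2 - 2*t - 24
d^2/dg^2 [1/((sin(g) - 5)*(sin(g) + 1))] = (-49*sin(g) + sin(3*g) - 8*cos(2*g) + 50)/((sin(g) - 5)^3*(sin(g) + 1)^2)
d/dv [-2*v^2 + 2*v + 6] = 2 - 4*v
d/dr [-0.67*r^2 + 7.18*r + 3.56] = 7.18 - 1.34*r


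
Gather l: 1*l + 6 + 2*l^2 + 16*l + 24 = 2*l^2 + 17*l + 30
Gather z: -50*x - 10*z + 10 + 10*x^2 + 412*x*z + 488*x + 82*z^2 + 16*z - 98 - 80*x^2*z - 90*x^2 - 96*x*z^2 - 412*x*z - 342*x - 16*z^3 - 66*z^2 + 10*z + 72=-80*x^2 + 96*x - 16*z^3 + z^2*(16 - 96*x) + z*(16 - 80*x^2) - 16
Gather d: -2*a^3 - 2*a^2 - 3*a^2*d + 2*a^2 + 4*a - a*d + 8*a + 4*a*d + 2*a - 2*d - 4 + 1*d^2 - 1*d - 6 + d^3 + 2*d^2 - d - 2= -2*a^3 + 14*a + d^3 + 3*d^2 + d*(-3*a^2 + 3*a - 4) - 12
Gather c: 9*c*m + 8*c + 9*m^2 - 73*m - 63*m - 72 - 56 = c*(9*m + 8) + 9*m^2 - 136*m - 128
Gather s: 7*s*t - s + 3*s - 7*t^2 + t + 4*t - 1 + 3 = s*(7*t + 2) - 7*t^2 + 5*t + 2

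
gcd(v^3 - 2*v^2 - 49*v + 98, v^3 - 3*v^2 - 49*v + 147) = v^2 - 49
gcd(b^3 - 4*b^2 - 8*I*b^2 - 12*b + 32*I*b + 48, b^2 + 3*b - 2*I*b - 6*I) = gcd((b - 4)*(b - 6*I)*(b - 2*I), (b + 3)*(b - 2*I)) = b - 2*I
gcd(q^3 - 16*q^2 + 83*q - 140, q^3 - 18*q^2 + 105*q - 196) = q^2 - 11*q + 28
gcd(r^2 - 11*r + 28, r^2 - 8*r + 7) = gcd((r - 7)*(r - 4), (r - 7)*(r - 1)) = r - 7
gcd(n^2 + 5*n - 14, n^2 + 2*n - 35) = n + 7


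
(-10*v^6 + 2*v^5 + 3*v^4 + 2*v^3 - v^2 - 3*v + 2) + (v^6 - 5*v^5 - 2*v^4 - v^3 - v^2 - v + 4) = -9*v^6 - 3*v^5 + v^4 + v^3 - 2*v^2 - 4*v + 6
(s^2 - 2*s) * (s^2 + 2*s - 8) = s^4 - 12*s^2 + 16*s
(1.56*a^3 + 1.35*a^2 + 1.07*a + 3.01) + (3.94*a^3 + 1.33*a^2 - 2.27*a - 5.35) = 5.5*a^3 + 2.68*a^2 - 1.2*a - 2.34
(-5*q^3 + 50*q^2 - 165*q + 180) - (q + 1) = -5*q^3 + 50*q^2 - 166*q + 179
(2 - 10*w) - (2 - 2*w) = -8*w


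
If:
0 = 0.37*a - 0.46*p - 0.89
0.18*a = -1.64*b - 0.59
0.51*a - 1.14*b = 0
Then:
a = -0.65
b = -0.29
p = -2.45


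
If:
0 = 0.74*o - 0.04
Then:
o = 0.05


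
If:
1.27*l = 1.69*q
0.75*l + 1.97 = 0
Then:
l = -2.63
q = -1.97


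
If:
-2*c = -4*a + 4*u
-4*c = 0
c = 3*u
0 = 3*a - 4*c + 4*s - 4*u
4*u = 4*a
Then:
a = 0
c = 0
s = 0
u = 0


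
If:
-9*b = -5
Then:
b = 5/9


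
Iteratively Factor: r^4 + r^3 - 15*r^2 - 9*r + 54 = (r - 3)*(r^3 + 4*r^2 - 3*r - 18) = (r - 3)*(r + 3)*(r^2 + r - 6) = (r - 3)*(r - 2)*(r + 3)*(r + 3)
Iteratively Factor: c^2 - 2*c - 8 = (c - 4)*(c + 2)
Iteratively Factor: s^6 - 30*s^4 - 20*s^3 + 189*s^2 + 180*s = (s + 1)*(s^5 - s^4 - 29*s^3 + 9*s^2 + 180*s) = (s - 3)*(s + 1)*(s^4 + 2*s^3 - 23*s^2 - 60*s) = (s - 3)*(s + 1)*(s + 4)*(s^3 - 2*s^2 - 15*s) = (s - 5)*(s - 3)*(s + 1)*(s + 4)*(s^2 + 3*s) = (s - 5)*(s - 3)*(s + 1)*(s + 3)*(s + 4)*(s)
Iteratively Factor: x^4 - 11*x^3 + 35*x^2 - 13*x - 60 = (x + 1)*(x^3 - 12*x^2 + 47*x - 60) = (x - 4)*(x + 1)*(x^2 - 8*x + 15) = (x - 5)*(x - 4)*(x + 1)*(x - 3)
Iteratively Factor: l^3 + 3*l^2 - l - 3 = (l - 1)*(l^2 + 4*l + 3) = (l - 1)*(l + 3)*(l + 1)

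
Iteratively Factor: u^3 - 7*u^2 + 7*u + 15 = (u - 3)*(u^2 - 4*u - 5) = (u - 5)*(u - 3)*(u + 1)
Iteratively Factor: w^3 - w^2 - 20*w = (w)*(w^2 - w - 20) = w*(w + 4)*(w - 5)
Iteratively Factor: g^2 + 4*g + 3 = (g + 3)*(g + 1)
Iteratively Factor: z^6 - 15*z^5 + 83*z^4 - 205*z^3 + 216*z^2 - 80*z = (z - 4)*(z^5 - 11*z^4 + 39*z^3 - 49*z^2 + 20*z) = (z - 5)*(z - 4)*(z^4 - 6*z^3 + 9*z^2 - 4*z) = (z - 5)*(z - 4)^2*(z^3 - 2*z^2 + z) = (z - 5)*(z - 4)^2*(z - 1)*(z^2 - z) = z*(z - 5)*(z - 4)^2*(z - 1)*(z - 1)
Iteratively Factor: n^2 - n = (n)*(n - 1)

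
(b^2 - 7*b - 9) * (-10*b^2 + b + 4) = -10*b^4 + 71*b^3 + 87*b^2 - 37*b - 36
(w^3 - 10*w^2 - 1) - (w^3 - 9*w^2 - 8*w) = -w^2 + 8*w - 1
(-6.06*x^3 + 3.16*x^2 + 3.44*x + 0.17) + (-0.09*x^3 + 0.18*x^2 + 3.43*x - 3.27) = -6.15*x^3 + 3.34*x^2 + 6.87*x - 3.1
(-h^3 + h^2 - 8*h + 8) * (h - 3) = -h^4 + 4*h^3 - 11*h^2 + 32*h - 24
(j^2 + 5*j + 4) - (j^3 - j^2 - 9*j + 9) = -j^3 + 2*j^2 + 14*j - 5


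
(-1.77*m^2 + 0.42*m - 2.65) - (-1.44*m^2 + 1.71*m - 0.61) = -0.33*m^2 - 1.29*m - 2.04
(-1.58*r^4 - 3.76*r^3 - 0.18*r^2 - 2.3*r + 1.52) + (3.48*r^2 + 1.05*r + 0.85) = -1.58*r^4 - 3.76*r^3 + 3.3*r^2 - 1.25*r + 2.37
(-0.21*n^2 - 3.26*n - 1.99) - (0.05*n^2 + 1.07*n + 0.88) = -0.26*n^2 - 4.33*n - 2.87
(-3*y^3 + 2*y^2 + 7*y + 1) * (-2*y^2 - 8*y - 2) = 6*y^5 + 20*y^4 - 24*y^3 - 62*y^2 - 22*y - 2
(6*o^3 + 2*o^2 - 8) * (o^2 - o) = 6*o^5 - 4*o^4 - 2*o^3 - 8*o^2 + 8*o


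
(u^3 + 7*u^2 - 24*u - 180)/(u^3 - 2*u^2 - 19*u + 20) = (u^2 + 12*u + 36)/(u^2 + 3*u - 4)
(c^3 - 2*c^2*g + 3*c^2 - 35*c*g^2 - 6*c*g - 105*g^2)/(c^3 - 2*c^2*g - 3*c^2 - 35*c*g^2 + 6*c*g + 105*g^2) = (c + 3)/(c - 3)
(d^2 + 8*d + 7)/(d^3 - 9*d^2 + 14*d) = (d^2 + 8*d + 7)/(d*(d^2 - 9*d + 14))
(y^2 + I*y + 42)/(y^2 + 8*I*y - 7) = (y - 6*I)/(y + I)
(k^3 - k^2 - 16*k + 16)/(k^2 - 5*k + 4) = k + 4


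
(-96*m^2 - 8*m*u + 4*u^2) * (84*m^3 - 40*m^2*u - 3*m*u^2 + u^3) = -8064*m^5 + 3168*m^4*u + 944*m^3*u^2 - 232*m^2*u^3 - 20*m*u^4 + 4*u^5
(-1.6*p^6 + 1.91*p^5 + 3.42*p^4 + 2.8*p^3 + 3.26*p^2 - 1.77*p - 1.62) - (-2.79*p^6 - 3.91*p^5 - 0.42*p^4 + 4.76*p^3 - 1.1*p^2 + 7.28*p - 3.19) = 1.19*p^6 + 5.82*p^5 + 3.84*p^4 - 1.96*p^3 + 4.36*p^2 - 9.05*p + 1.57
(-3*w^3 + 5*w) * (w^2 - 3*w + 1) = -3*w^5 + 9*w^4 + 2*w^3 - 15*w^2 + 5*w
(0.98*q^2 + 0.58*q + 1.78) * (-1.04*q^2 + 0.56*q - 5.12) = -1.0192*q^4 - 0.0543999999999999*q^3 - 6.544*q^2 - 1.9728*q - 9.1136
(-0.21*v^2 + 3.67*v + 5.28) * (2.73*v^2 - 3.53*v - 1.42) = -0.5733*v^4 + 10.7604*v^3 + 1.7575*v^2 - 23.8498*v - 7.4976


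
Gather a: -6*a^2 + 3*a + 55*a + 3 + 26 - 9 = -6*a^2 + 58*a + 20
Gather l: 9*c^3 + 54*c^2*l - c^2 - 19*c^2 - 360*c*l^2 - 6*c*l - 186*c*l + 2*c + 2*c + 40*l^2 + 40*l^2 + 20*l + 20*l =9*c^3 - 20*c^2 + 4*c + l^2*(80 - 360*c) + l*(54*c^2 - 192*c + 40)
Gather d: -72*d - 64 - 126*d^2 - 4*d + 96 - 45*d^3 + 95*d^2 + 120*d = -45*d^3 - 31*d^2 + 44*d + 32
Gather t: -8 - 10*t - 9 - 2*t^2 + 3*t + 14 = -2*t^2 - 7*t - 3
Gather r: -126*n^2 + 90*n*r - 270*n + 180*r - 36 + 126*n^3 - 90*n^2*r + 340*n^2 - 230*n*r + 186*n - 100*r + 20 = 126*n^3 + 214*n^2 - 84*n + r*(-90*n^2 - 140*n + 80) - 16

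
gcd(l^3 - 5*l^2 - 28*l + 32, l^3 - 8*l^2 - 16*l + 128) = l^2 - 4*l - 32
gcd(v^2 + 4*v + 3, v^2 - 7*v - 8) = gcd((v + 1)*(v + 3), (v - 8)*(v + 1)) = v + 1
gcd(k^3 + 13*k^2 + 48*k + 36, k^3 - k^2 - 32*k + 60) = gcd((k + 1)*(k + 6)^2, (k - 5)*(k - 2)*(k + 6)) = k + 6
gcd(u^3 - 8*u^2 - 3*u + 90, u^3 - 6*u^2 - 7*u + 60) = u^2 - 2*u - 15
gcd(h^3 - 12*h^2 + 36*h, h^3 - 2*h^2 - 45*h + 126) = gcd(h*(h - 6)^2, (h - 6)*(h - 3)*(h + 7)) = h - 6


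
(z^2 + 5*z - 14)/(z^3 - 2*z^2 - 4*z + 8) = (z + 7)/(z^2 - 4)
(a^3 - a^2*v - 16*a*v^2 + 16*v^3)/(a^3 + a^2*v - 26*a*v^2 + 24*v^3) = (a + 4*v)/(a + 6*v)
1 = 1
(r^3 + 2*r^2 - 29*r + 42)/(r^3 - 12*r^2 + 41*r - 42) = (r + 7)/(r - 7)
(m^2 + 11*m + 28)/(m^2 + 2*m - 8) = (m + 7)/(m - 2)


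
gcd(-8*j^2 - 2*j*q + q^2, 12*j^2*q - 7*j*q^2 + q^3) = -4*j + q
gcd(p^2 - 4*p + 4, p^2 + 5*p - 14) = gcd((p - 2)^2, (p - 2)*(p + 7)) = p - 2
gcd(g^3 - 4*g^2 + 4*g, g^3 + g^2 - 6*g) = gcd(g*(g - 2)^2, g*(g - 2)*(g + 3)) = g^2 - 2*g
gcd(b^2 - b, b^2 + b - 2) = b - 1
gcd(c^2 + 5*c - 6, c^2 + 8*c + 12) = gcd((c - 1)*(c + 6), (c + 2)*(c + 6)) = c + 6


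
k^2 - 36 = (k - 6)*(k + 6)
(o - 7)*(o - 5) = o^2 - 12*o + 35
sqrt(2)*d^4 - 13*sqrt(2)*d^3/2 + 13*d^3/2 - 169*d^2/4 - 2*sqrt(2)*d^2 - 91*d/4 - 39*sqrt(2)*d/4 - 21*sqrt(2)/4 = (d - 7)*(d + 1/2)*(d + 3*sqrt(2))*(sqrt(2)*d + 1/2)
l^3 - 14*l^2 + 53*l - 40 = (l - 8)*(l - 5)*(l - 1)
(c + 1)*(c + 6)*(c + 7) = c^3 + 14*c^2 + 55*c + 42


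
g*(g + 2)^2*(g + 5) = g^4 + 9*g^3 + 24*g^2 + 20*g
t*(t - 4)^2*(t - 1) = t^4 - 9*t^3 + 24*t^2 - 16*t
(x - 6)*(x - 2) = x^2 - 8*x + 12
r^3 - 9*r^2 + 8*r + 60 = (r - 6)*(r - 5)*(r + 2)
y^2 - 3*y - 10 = (y - 5)*(y + 2)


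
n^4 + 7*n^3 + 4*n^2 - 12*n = n*(n - 1)*(n + 2)*(n + 6)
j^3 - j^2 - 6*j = j*(j - 3)*(j + 2)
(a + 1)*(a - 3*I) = a^2 + a - 3*I*a - 3*I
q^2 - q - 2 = (q - 2)*(q + 1)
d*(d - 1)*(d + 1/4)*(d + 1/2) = d^4 - d^3/4 - 5*d^2/8 - d/8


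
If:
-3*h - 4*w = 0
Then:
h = -4*w/3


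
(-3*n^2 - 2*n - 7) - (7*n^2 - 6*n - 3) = -10*n^2 + 4*n - 4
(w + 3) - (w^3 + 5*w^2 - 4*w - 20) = -w^3 - 5*w^2 + 5*w + 23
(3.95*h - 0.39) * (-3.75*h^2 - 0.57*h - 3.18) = -14.8125*h^3 - 0.789*h^2 - 12.3387*h + 1.2402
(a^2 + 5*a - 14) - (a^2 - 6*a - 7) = 11*a - 7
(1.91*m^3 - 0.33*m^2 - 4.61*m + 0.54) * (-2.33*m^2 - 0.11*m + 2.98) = -4.4503*m^5 + 0.5588*m^4 + 16.4694*m^3 - 1.7345*m^2 - 13.7972*m + 1.6092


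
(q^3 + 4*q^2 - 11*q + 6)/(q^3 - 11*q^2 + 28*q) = (q^3 + 4*q^2 - 11*q + 6)/(q*(q^2 - 11*q + 28))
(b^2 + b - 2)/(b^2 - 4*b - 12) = (b - 1)/(b - 6)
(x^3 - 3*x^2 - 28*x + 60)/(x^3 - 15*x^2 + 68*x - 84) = (x + 5)/(x - 7)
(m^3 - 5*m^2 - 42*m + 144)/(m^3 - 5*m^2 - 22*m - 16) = (m^2 + 3*m - 18)/(m^2 + 3*m + 2)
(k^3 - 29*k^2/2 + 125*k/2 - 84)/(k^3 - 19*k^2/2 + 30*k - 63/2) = (k - 8)/(k - 3)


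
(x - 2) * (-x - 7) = -x^2 - 5*x + 14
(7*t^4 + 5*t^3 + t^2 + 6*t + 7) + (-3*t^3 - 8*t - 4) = 7*t^4 + 2*t^3 + t^2 - 2*t + 3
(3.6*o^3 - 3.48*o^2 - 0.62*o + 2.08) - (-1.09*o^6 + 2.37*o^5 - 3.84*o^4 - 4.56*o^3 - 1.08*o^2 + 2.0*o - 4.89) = 1.09*o^6 - 2.37*o^5 + 3.84*o^4 + 8.16*o^3 - 2.4*o^2 - 2.62*o + 6.97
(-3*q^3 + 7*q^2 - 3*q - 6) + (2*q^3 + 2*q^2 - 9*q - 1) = -q^3 + 9*q^2 - 12*q - 7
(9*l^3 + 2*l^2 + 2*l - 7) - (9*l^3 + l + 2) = 2*l^2 + l - 9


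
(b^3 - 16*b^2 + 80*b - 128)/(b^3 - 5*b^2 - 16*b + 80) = (b^2 - 12*b + 32)/(b^2 - b - 20)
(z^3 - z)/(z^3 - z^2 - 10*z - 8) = z*(z - 1)/(z^2 - 2*z - 8)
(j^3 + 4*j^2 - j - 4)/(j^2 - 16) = (j^2 - 1)/(j - 4)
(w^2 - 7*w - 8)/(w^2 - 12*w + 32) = (w + 1)/(w - 4)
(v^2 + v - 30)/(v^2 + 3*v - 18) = (v - 5)/(v - 3)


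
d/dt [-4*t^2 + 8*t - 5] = 8 - 8*t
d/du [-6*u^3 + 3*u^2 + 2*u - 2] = -18*u^2 + 6*u + 2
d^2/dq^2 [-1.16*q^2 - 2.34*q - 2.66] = -2.32000000000000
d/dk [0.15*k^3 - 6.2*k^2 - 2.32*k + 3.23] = 0.45*k^2 - 12.4*k - 2.32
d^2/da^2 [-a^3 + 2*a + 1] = -6*a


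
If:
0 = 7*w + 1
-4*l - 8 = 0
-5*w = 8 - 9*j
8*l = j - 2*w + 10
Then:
No Solution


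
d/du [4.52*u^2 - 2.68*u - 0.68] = 9.04*u - 2.68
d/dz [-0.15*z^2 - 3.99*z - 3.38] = -0.3*z - 3.99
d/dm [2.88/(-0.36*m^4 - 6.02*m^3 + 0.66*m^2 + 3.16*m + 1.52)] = (4.1472*m^3 + 52.0128*m^2 - 3.8016*m - 9.1008)/(-0.36*m^4 - 6.02*m^3 + 0.66*m^2 + 3.16*m + 1.52)^2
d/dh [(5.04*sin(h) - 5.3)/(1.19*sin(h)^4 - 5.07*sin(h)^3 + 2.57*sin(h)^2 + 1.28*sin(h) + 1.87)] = (-17.9928*sin(h)^4 + 76.3336*sin(h)^3 - 93.5658*sin(h)^2 + 27.242*sin(h) + 16.2088)*cos(h)/(1.4161*sin(h)^8 - 12.0666*sin(h)^7 + 31.8215*sin(h)^6 - 23.0134*sin(h)^5 - 1.9237*sin(h)^4 - 12.3826*sin(h)^3 + 11.2502*sin(h)^2 + 4.7872*sin(h) + 3.4969)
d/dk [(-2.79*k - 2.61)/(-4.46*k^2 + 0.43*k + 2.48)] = (12.4434*k^2 - 1.1997*k - (2.79*k + 2.61)*(8.92*k - 0.43) - 6.9192)/(-4.46*k^2 + 0.43*k + 2.48)^2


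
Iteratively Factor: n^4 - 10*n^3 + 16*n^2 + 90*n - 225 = (n + 3)*(n^3 - 13*n^2 + 55*n - 75) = (n - 5)*(n + 3)*(n^2 - 8*n + 15) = (n - 5)*(n - 3)*(n + 3)*(n - 5)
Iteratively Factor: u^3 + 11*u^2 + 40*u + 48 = (u + 3)*(u^2 + 8*u + 16) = (u + 3)*(u + 4)*(u + 4)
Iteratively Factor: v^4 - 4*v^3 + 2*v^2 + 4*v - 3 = (v - 3)*(v^3 - v^2 - v + 1) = (v - 3)*(v - 1)*(v^2 - 1) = (v - 3)*(v - 1)*(v + 1)*(v - 1)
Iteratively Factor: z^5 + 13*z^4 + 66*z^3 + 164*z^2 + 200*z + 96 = (z + 2)*(z^4 + 11*z^3 + 44*z^2 + 76*z + 48) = (z + 2)^2*(z^3 + 9*z^2 + 26*z + 24) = (z + 2)^3*(z^2 + 7*z + 12) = (z + 2)^3*(z + 3)*(z + 4)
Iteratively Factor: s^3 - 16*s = (s - 4)*(s^2 + 4*s) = s*(s - 4)*(s + 4)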